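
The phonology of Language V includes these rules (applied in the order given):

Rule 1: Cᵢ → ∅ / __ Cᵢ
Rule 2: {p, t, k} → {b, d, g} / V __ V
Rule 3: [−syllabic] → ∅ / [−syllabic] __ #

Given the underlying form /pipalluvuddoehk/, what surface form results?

Rule 1 (degemination): /ll/ is a geminate; the first /l/ deletes. /dd/ is a geminate; the first /d/ deletes. /pipalluvuddoehk/ → pipaluvudoehk.
Rule 2 (intervocalic voicing): /p/ is a voiceless stop between vowels /i/ and /a/, so it voices to [b]. /pipaluvudoehk/ → pibaluvudoehk.
Rule 3 (final cluster simplification): /k/ is the second consonant of a word-final cluster /hk/, so it deletes. /pibaluvudoehk/ → pibaluvudoeh.

pibaluvudoeh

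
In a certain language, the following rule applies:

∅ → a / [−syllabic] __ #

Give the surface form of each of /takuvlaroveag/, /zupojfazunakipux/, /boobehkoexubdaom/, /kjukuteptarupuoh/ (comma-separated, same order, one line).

takuvlaroveaga, zupojfazunakipuxa, boobehkoexubdaoma, kjukuteptarupuoha

/takuvlaroveag/: the form ends in the consonant /g/, so [a] is inserted word-finally. → [takuvlaroveaga].
/zupojfazunakipux/: the form ends in the consonant /x/, so [a] is inserted word-finally. → [zupojfazunakipuxa].
/boobehkoexubdaom/: the form ends in the consonant /m/, so [a] is inserted word-finally. → [boobehkoexubdaoma].
/kjukuteptarupuoh/: the form ends in the consonant /h/, so [a] is inserted word-finally. → [kjukuteptarupuoha].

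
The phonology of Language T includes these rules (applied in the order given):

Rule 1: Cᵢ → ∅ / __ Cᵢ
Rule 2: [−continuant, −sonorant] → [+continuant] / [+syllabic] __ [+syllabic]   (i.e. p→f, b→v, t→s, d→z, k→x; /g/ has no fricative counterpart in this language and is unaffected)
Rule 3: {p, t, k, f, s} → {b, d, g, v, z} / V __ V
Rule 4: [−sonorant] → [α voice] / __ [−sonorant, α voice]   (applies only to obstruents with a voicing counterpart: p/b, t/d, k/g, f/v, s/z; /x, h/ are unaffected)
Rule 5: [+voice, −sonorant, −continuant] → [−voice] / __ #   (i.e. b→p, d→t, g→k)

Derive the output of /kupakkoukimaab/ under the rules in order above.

kuvaxouximaap

Rule 1 (degemination): /kk/ is a geminate; the first /k/ deletes. /kupakkoukimaab/ → kupakoukimaab.
Rule 2 (intervocalic spirantization): /p/ is a stop between vowels /u/ and /a/, so it spirantizes to the fricative [f]. /k/ is a stop between vowels /a/ and /o/, so it spirantizes to the fricative [x]. /k/ is a stop between vowels /u/ and /i/, so it spirantizes to the fricative [x]. /kupakoukimaab/ → kufaxouximaab.
Rule 3 (intervocalic voicing): /f/ is a voiceless obstruent between vowels /u/ and /a/, so it voices to [v]. /kufaxouximaab/ → kuvaxouximaab.
Rule 4 (regressive voicing assimilation): no segment meets the environment; /kuvaxouximaab/ is unchanged.
Rule 5 (final devoicing): /b/ is a voiced stop in word-final position, so it devoices to [p]. /kuvaxouximaab/ → kuvaxouximaap.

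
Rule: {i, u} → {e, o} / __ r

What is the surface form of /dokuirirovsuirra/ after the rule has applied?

dokuererovsuerra

/i/ is a high vowel immediately before /r/, so it lowers to [e].
/i/ is a high vowel immediately before /r/, so it lowers to [e].
/i/ is a high vowel immediately before /r/, so it lowers to [e].
The other instances of /u/ do not occur in the required environment and remain unchanged.
Surface form: [dokuererovsuerra].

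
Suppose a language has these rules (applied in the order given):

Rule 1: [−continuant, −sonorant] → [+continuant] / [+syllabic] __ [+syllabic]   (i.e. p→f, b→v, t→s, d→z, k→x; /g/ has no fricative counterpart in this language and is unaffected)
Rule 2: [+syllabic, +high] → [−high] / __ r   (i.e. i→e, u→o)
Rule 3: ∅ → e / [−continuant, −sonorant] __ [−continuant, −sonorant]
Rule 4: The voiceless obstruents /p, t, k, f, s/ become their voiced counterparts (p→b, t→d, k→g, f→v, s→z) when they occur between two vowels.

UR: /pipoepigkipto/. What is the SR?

Rule 1 (intervocalic spirantization): /p/ is a stop between vowels /i/ and /o/, so it spirantizes to the fricative [f]. /p/ is a stop between vowels /e/ and /i/, so it spirantizes to the fricative [f]. /pipoepigkipto/ → pifoefigkipto.
Rule 2 (pre-rhotic lowering): no segment meets the environment; /pifoefigkipto/ is unchanged.
Rule 3 (stop-cluster e-epenthesis): /g/ and /k/ form a stop–stop cluster, so [e] is inserted between them. /p/ and /t/ form a stop–stop cluster, so [e] is inserted between them. /pifoefigkipto/ → pifoefigekipeto.
Rule 4 (intervocalic voicing): /f/ is a voiceless obstruent between vowels /i/ and /o/, so it voices to [v]. /f/ is a voiceless obstruent between vowels /e/ and /i/, so it voices to [v]. /k/ is a voiceless obstruent between vowels /e/ and /i/, so it voices to [g]. /p/ is a voiceless obstruent between vowels /i/ and /e/, so it voices to [b]. /t/ is a voiceless obstruent between vowels /e/ and /o/, so it voices to [d]. /pifoefigekipeto/ → pivoevigegibedo.

pivoevigegibedo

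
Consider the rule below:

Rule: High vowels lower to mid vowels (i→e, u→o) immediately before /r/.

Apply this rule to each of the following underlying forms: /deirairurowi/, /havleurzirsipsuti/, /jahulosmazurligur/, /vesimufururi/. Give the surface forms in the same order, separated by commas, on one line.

/deirairurowi/: /i/ is a high vowel immediately before /r/, so it lowers to [e]. /i/ is a high vowel immediately before /r/, so it lowers to [e]. /u/ is a high vowel immediately before /r/, so it lowers to [o]. → [deeraerorowi].
/havleurzirsipsuti/: /u/ is a high vowel immediately before /r/, so it lowers to [o]. /i/ is a high vowel immediately before /r/, so it lowers to [e]. → [havleorzersipsuti].
/jahulosmazurligur/: /u/ is a high vowel immediately before /r/, so it lowers to [o]. /u/ is a high vowel immediately before /r/, so it lowers to [o]. → [jahulosmazorligor].
/vesimufururi/: /u/ is a high vowel immediately before /r/, so it lowers to [o]. /u/ is a high vowel immediately before /r/, so it lowers to [o]. → [vesimuforori].

deeraerorowi, havleorzersipsuti, jahulosmazorligor, vesimuforori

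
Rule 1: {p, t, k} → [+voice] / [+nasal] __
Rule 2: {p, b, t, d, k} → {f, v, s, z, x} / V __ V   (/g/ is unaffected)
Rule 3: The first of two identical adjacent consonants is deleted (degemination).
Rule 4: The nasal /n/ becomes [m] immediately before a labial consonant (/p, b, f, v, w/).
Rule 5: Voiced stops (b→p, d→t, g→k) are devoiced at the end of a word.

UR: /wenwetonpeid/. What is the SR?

wemwesombeit

Rule 1 (post-nasal voicing): /p/ is a voiceless stop immediately after the nasal /n/, so it voices to [b]. /wenwetonpeid/ → wenwetonbeid.
Rule 2 (intervocalic spirantization): /t/ is a stop between vowels /e/ and /o/, so it spirantizes to the fricative [s]. /wenwetonbeid/ → wenwesonbeid.
Rule 3 (degemination): no segment meets the environment; /wenwesonbeid/ is unchanged.
Rule 4 (nasal place assimilation): /n/ precedes the labial consonant /w/, so it assimilates in place to [m]. /n/ precedes the labial consonant /b/, so it assimilates in place to [m]. /wenwesonbeid/ → wemwesombeid.
Rule 5 (final devoicing): /d/ is a voiced stop in word-final position, so it devoices to [t]. /wemwesombeid/ → wemwesombeit.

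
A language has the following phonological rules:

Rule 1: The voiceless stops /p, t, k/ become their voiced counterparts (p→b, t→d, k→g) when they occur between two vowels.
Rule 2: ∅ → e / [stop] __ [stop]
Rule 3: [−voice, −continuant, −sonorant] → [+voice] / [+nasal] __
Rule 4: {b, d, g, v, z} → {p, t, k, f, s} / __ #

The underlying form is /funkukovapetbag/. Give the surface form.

fungugovabetebak

Rule 1 (intervocalic voicing): /k/ is a voiceless stop between vowels /u/ and /o/, so it voices to [g]. /p/ is a voiceless stop between vowels /a/ and /e/, so it voices to [b]. /funkukovapetbag/ → funkugovabetbag.
Rule 2 (stop-cluster e-epenthesis): /t/ and /b/ form a stop–stop cluster, so [e] is inserted between them. /funkugovabetbag/ → funkugovabetebag.
Rule 3 (post-nasal voicing): /k/ is a voiceless stop immediately after the nasal /n/, so it voices to [g]. /funkugovabetebag/ → fungugovabetebag.
Rule 4 (final devoicing): /g/ is a voiced obstruent in word-final position, so it devoices to [k]. /fungugovabetebag/ → fungugovabetebak.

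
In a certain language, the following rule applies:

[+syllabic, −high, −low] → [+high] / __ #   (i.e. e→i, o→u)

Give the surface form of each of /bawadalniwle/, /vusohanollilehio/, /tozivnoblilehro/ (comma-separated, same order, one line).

bawadalniwli, vusohanollilehiu, tozivnoblilehru

/bawadalniwle/: /e/ is a mid vowel in word-final position, so it raises to [i]. → [bawadalniwli].
/vusohanollilehio/: /o/ is a mid vowel in word-final position, so it raises to [u]. → [vusohanollilehiu].
/tozivnoblilehro/: /o/ is a mid vowel in word-final position, so it raises to [u]. → [tozivnoblilehru].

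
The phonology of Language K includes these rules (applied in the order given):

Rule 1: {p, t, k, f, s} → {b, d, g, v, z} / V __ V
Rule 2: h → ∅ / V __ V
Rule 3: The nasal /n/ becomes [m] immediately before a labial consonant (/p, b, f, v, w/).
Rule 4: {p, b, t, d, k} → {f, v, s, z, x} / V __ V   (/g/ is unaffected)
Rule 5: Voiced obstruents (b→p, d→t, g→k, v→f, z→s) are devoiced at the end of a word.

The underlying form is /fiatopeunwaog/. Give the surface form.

fiazoveumwaok

Rule 1 (intervocalic voicing): /t/ is a voiceless obstruent between vowels /a/ and /o/, so it voices to [d]. /p/ is a voiceless obstruent between vowels /o/ and /e/, so it voices to [b]. /fiatopeunwaog/ → fiadobeunwaog.
Rule 2 (intervocalic h-deletion): no segment meets the environment; /fiadobeunwaog/ is unchanged.
Rule 3 (nasal place assimilation): /n/ precedes the labial consonant /w/, so it assimilates in place to [m]. /fiadobeunwaog/ → fiadobeumwaog.
Rule 4 (intervocalic spirantization): /d/ is a stop between vowels /a/ and /o/, so it spirantizes to the fricative [z]. /b/ is a stop between vowels /o/ and /e/, so it spirantizes to the fricative [v]. /fiadobeumwaog/ → fiazoveumwaog.
Rule 5 (final devoicing): /g/ is a voiced obstruent in word-final position, so it devoices to [k]. /fiazoveumwaog/ → fiazoveumwaok.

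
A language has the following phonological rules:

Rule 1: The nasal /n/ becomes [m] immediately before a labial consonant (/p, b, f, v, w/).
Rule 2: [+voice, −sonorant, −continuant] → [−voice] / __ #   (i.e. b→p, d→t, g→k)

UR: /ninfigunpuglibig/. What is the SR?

nimfigumpuglibik

Rule 1 (nasal place assimilation): /n/ precedes the labial consonant /f/, so it assimilates in place to [m]. /n/ precedes the labial consonant /p/, so it assimilates in place to [m]. /ninfigunpuglibig/ → nimfigumpuglibig.
Rule 2 (final devoicing): /g/ is a voiced stop in word-final position, so it devoices to [k]. /nimfigumpuglibig/ → nimfigumpuglibik.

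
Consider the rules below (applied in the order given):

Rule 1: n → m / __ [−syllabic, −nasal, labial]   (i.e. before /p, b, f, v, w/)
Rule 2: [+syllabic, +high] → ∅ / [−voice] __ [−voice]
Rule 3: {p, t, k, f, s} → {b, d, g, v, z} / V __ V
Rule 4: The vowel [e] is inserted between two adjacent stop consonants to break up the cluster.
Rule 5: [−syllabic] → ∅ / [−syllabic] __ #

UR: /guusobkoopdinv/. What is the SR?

Rule 1 (nasal place assimilation): /n/ precedes the labial consonant /v/, so it assimilates in place to [m]. /guusobkoopdinv/ → guusobkoopdimv.
Rule 2 (high vowel syncope): no segment meets the environment; /guusobkoopdimv/ is unchanged.
Rule 3 (intervocalic voicing): /s/ is a voiceless obstruent between vowels /u/ and /o/, so it voices to [z]. /guusobkoopdimv/ → guuzobkoopdimv.
Rule 4 (stop-cluster e-epenthesis): /b/ and /k/ form a stop–stop cluster, so [e] is inserted between them. /p/ and /d/ form a stop–stop cluster, so [e] is inserted between them. /guuzobkoopdimv/ → guuzobekoopedimv.
Rule 5 (final cluster simplification): /v/ is the second consonant of a word-final cluster /mv/, so it deletes. /guuzobekoopedimv/ → guuzobekoopedim.

guuzobekoopedim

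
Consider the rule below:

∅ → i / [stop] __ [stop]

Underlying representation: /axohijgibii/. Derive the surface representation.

axohijgibii

No segment of /axohijgibii/ meets the structural description of the rule, so the form surfaces unchanged.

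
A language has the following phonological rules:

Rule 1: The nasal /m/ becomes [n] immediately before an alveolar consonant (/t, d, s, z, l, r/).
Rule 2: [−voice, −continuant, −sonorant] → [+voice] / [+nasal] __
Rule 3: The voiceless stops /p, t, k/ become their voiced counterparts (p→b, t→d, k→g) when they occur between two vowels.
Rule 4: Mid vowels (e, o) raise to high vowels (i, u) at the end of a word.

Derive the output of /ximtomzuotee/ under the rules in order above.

Rule 1 (nasal place assimilation): /m/ precedes the alveolar consonant /t/, so it assimilates in place to [n]. /m/ precedes the alveolar consonant /z/, so it assimilates in place to [n]. /ximtomzuotee/ → xintonzuotee.
Rule 2 (post-nasal voicing): /t/ is a voiceless stop immediately after the nasal /n/, so it voices to [d]. /xintonzuotee/ → xindonzuotee.
Rule 3 (intervocalic voicing): /t/ is a voiceless stop between vowels /o/ and /e/, so it voices to [d]. /xindonzuotee/ → xindonzuodee.
Rule 4 (final vowel raising): /e/ is a mid vowel in word-final position, so it raises to [i]. /xindonzuodee/ → xindonzuodei.

xindonzuodei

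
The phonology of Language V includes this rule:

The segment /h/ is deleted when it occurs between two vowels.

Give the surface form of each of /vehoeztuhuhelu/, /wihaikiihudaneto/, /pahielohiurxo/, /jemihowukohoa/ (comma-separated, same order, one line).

veoeztuuelu, wiaikiiudaneto, paieloiurxo, jemiowukooa

/vehoeztuhuhelu/: /h/ occurs between vowels /e/ and /o/, so it deletes. /h/ occurs between vowels /u/ and /u/, so it deletes. /h/ occurs between vowels /u/ and /e/, so it deletes. → [veoeztuuelu].
/wihaikiihudaneto/: /h/ occurs between vowels /i/ and /a/, so it deletes. /h/ occurs between vowels /i/ and /u/, so it deletes. → [wiaikiiudaneto].
/pahielohiurxo/: /h/ occurs between vowels /a/ and /i/, so it deletes. /h/ occurs between vowels /o/ and /i/, so it deletes. → [paieloiurxo].
/jemihowukohoa/: /h/ occurs between vowels /i/ and /o/, so it deletes. /h/ occurs between vowels /o/ and /o/, so it deletes. → [jemiowukooa].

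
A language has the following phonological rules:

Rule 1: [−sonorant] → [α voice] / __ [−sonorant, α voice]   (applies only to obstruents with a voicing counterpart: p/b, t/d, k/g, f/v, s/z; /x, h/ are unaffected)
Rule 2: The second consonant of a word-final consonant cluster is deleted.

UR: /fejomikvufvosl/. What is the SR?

Rule 1 (regressive voicing assimilation): /k/ precedes the voiced obstruent /v/, so it voices to [g] by assimilation. /f/ precedes the voiced obstruent /v/, so it voices to [v] by assimilation. /fejomikvufvosl/ → fejomigvuvvosl.
Rule 2 (final cluster simplification): /l/ is the second consonant of a word-final cluster /sl/, so it deletes. /fejomigvuvvosl/ → fejomigvuvvos.

fejomigvuvvos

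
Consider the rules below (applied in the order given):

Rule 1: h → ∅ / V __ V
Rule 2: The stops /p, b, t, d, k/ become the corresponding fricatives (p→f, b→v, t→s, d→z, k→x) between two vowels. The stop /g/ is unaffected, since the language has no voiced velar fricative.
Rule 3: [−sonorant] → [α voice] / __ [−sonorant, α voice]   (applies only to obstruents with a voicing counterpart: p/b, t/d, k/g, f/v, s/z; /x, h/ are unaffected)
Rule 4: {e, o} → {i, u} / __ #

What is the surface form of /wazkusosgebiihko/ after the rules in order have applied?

Rule 1 (intervocalic h-deletion): no segment meets the environment; /wazkusosgebiihko/ is unchanged.
Rule 2 (intervocalic spirantization): /b/ is a stop between vowels /e/ and /i/, so it spirantizes to the fricative [v]. /wazkusosgebiihko/ → wazkusosgeviihko.
Rule 3 (regressive voicing assimilation): /z/ precedes the voiceless obstruent /k/, so it devoices to [s] by assimilation. /s/ precedes the voiced obstruent /g/, so it voices to [z] by assimilation. /wazkusosgeviihko/ → waskusozgeviihko.
Rule 4 (final vowel raising): /o/ is a mid vowel in word-final position, so it raises to [u]. /waskusozgeviihko/ → waskusozgeviihku.

waskusozgeviihku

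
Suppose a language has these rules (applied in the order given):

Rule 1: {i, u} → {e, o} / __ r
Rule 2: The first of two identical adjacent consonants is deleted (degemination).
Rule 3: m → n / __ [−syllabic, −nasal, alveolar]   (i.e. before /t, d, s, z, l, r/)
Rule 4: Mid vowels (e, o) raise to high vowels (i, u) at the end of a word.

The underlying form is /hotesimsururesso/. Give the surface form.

Rule 1 (pre-rhotic lowering): /u/ is a high vowel immediately before /r/, so it lowers to [o]. /u/ is a high vowel immediately before /r/, so it lowers to [o]. /hotesimsururesso/ → hotesimsororesso.
Rule 2 (degemination): /ss/ is a geminate; the first /s/ deletes. /hotesimsororesso/ → hotesimsororeso.
Rule 3 (nasal place assimilation): /m/ precedes the alveolar consonant /s/, so it assimilates in place to [n]. /hotesimsororeso/ → hotesinsororeso.
Rule 4 (final vowel raising): /o/ is a mid vowel in word-final position, so it raises to [u]. /hotesinsororeso/ → hotesinsororesu.

hotesinsororesu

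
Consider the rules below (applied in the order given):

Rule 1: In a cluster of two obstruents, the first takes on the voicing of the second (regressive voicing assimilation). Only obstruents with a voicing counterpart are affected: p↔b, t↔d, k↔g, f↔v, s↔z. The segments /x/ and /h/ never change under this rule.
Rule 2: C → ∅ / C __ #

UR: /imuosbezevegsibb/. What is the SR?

imuozbezeveksib

Rule 1 (regressive voicing assimilation): /s/ precedes the voiced obstruent /b/, so it voices to [z] by assimilation. /g/ precedes the voiceless obstruent /s/, so it devoices to [k] by assimilation. /imuosbezevegsibb/ → imuozbezeveksibb.
Rule 2 (final cluster simplification): /b/ is the second consonant of a word-final cluster /bb/, so it deletes. /imuozbezeveksibb/ → imuozbezeveksib.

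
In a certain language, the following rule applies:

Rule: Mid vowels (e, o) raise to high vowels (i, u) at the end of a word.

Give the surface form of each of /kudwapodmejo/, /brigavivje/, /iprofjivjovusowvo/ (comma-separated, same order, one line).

/kudwapodmejo/: /o/ is a mid vowel in word-final position, so it raises to [u]. → [kudwapodmeju].
/brigavivje/: /e/ is a mid vowel in word-final position, so it raises to [i]. → [brigavivji].
/iprofjivjovusowvo/: /o/ is a mid vowel in word-final position, so it raises to [u]. → [iprofjivjovusowvu].

kudwapodmeju, brigavivji, iprofjivjovusowvu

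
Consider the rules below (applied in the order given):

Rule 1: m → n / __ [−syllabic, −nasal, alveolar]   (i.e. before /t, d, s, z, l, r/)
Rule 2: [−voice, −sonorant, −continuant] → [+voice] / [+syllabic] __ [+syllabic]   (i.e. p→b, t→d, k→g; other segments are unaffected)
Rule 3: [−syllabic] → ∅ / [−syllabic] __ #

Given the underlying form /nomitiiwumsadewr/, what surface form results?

Rule 1 (nasal place assimilation): /m/ precedes the alveolar consonant /s/, so it assimilates in place to [n]. /nomitiiwumsadewr/ → nomitiiwunsadewr.
Rule 2 (intervocalic voicing): /t/ is a voiceless stop between vowels /i/ and /i/, so it voices to [d]. /nomitiiwunsadewr/ → nomidiiwunsadewr.
Rule 3 (final cluster simplification): /r/ is the second consonant of a word-final cluster /wr/, so it deletes. /nomidiiwunsadewr/ → nomidiiwunsadew.

nomidiiwunsadew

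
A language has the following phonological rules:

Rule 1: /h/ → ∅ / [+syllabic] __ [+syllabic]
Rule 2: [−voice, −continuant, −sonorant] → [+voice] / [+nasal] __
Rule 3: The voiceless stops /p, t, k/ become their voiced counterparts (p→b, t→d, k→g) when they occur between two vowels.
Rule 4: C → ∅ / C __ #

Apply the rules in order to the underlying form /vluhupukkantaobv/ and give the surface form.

Rule 1 (intervocalic h-deletion): /h/ occurs between vowels /u/ and /u/, so it deletes. /vluhupukkantaobv/ → vluupukkantaobv.
Rule 2 (post-nasal voicing): /t/ is a voiceless stop immediately after the nasal /n/, so it voices to [d]. /vluupukkantaobv/ → vluupukkandaobv.
Rule 3 (intervocalic voicing): /p/ is a voiceless stop between vowels /u/ and /u/, so it voices to [b]. /vluupukkandaobv/ → vluubukkandaobv.
Rule 4 (final cluster simplification): /v/ is the second consonant of a word-final cluster /bv/, so it deletes. /vluubukkandaobv/ → vluubukkandaob.

vluubukkandaob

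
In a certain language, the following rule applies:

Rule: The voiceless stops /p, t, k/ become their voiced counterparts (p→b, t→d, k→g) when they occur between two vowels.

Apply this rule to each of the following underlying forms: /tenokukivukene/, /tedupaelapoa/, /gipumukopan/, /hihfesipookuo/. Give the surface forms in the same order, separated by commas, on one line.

/tenokukivukene/: /k/ is a voiceless stop between vowels /o/ and /u/, so it voices to [g]. /k/ is a voiceless stop between vowels /u/ and /i/, so it voices to [g]. /k/ is a voiceless stop between vowels /u/ and /e/, so it voices to [g]. → [tenogugivugene].
/tedupaelapoa/: /p/ is a voiceless stop between vowels /u/ and /a/, so it voices to [b]. /p/ is a voiceless stop between vowels /a/ and /o/, so it voices to [b]. → [tedubaelaboa].
/gipumukopan/: /p/ is a voiceless stop between vowels /i/ and /u/, so it voices to [b]. /k/ is a voiceless stop between vowels /u/ and /o/, so it voices to [g]. /p/ is a voiceless stop between vowels /o/ and /a/, so it voices to [b]. → [gibumugoban].
/hihfesipookuo/: /p/ is a voiceless stop between vowels /i/ and /o/, so it voices to [b]. /k/ is a voiceless stop between vowels /o/ and /u/, so it voices to [g]. → [hihfesibooguo].

tenogugivugene, tedubaelaboa, gibumugoban, hihfesibooguo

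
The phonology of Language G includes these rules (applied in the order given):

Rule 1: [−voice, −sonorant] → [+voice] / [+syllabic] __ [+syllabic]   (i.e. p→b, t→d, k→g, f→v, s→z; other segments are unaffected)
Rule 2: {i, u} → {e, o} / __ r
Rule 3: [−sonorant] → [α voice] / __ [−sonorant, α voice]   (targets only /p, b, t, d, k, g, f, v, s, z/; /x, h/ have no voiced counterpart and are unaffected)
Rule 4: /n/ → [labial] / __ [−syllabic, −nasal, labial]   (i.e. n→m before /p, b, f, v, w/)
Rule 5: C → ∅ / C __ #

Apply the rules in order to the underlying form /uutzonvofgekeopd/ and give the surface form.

uudzomvovgegeob

Rule 1 (intervocalic voicing): /k/ is a voiceless obstruent between vowels /e/ and /e/, so it voices to [g]. /uutzonvofgekeopd/ → uutzonvofgegeopd.
Rule 2 (pre-rhotic lowering): no segment meets the environment; /uutzonvofgegeopd/ is unchanged.
Rule 3 (regressive voicing assimilation): /t/ precedes the voiced obstruent /z/, so it voices to [d] by assimilation. /f/ precedes the voiced obstruent /g/, so it voices to [v] by assimilation. /p/ precedes the voiced obstruent /d/, so it voices to [b] by assimilation. /uutzonvofgegeopd/ → uudzonvovgegeobd.
Rule 4 (nasal place assimilation): /n/ precedes the labial consonant /v/, so it assimilates in place to [m]. /uudzonvovgegeobd/ → uudzomvovgegeobd.
Rule 5 (final cluster simplification): /d/ is the second consonant of a word-final cluster /bd/, so it deletes. /uudzomvovgegeobd/ → uudzomvovgegeob.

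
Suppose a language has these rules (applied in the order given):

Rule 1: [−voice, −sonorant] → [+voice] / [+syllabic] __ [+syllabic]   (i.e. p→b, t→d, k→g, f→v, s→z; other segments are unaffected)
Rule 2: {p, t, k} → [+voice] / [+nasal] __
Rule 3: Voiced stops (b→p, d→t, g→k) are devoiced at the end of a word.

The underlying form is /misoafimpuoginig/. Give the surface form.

Rule 1 (intervocalic voicing): /s/ is a voiceless obstruent between vowels /i/ and /o/, so it voices to [z]. /f/ is a voiceless obstruent between vowels /a/ and /i/, so it voices to [v]. /misoafimpuoginig/ → mizoavimpuoginig.
Rule 2 (post-nasal voicing): /p/ is a voiceless stop immediately after the nasal /m/, so it voices to [b]. /mizoavimpuoginig/ → mizoavimbuoginig.
Rule 3 (final devoicing): /g/ is a voiced stop in word-final position, so it devoices to [k]. /mizoavimbuoginig/ → mizoavimbuoginik.

mizoavimbuoginik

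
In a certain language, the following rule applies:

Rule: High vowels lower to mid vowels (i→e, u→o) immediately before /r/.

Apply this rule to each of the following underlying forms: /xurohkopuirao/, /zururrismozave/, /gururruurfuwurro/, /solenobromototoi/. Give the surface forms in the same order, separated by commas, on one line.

xorohkopuerao, zororrismozave, gororruorfuworro, solenobromototoi

/xurohkopuirao/: /u/ is a high vowel immediately before /r/, so it lowers to [o]. /i/ is a high vowel immediately before /r/, so it lowers to [e]. → [xorohkopuerao].
/zururrismozave/: /u/ is a high vowel immediately before /r/, so it lowers to [o]. /u/ is a high vowel immediately before /r/, so it lowers to [o]. → [zororrismozave].
/gururruurfuwurro/: /u/ is a high vowel immediately before /r/, so it lowers to [o]. /u/ is a high vowel immediately before /r/, so it lowers to [o]. /u/ is a high vowel immediately before /r/, so it lowers to [o]. /u/ is a high vowel immediately before /r/, so it lowers to [o]. → [gororruorfuworro].
/solenobromototoi/: the rule's environment is not met; surfaces unchanged as [solenobromototoi].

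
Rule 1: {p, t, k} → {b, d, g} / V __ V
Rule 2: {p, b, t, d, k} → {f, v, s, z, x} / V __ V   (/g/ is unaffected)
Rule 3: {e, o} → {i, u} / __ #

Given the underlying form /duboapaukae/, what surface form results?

Rule 1 (intervocalic voicing): /p/ is a voiceless stop between vowels /a/ and /a/, so it voices to [b]. /k/ is a voiceless stop between vowels /u/ and /a/, so it voices to [g]. /duboapaukae/ → duboabaugae.
Rule 2 (intervocalic spirantization): /b/ is a stop between vowels /u/ and /o/, so it spirantizes to the fricative [v]. /b/ is a stop between vowels /a/ and /a/, so it spirantizes to the fricative [v]. /duboabaugae/ → duvoavaugae.
Rule 3 (final vowel raising): /e/ is a mid vowel in word-final position, so it raises to [i]. /duvoavaugae/ → duvoavaugai.

duvoavaugai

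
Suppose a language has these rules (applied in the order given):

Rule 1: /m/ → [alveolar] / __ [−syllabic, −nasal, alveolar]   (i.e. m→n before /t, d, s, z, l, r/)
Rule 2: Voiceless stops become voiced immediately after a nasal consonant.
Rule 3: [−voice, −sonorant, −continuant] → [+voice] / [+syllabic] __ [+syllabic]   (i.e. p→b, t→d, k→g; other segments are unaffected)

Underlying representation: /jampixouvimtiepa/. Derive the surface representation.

jambixouvindieba

Rule 1 (nasal place assimilation): /m/ precedes the alveolar consonant /t/, so it assimilates in place to [n]. /jampixouvimtiepa/ → jampixouvintiepa.
Rule 2 (post-nasal voicing): /p/ is a voiceless stop immediately after the nasal /m/, so it voices to [b]. /t/ is a voiceless stop immediately after the nasal /n/, so it voices to [d]. /jampixouvintiepa/ → jambixouvindiepa.
Rule 3 (intervocalic voicing): /p/ is a voiceless stop between vowels /e/ and /a/, so it voices to [b]. /jambixouvindiepa/ → jambixouvindieba.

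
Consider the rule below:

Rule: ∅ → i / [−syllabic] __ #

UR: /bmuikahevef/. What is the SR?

bmuikahevefi

the form ends in the consonant /f/, so [i] is inserted word-finally.
Surface form: [bmuikahevefi].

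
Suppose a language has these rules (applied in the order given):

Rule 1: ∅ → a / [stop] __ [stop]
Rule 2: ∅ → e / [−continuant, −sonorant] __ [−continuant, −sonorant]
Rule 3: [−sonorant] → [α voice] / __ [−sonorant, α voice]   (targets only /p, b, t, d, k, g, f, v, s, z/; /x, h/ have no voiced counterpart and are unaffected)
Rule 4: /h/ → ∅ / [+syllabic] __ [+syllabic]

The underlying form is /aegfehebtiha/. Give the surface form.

Rule 1 (stop-cluster a-epenthesis): /b/ and /t/ form a stop–stop cluster, so [a] is inserted between them. /aegfehebtiha/ → aegfehebatiha.
Rule 2 (stop-cluster e-epenthesis): no segment meets the environment; /aegfehebatiha/ is unchanged.
Rule 3 (regressive voicing assimilation): /g/ precedes the voiceless obstruent /f/, so it devoices to [k] by assimilation. /aegfehebatiha/ → aekfehebatiha.
Rule 4 (intervocalic h-deletion): /h/ occurs between vowels /e/ and /e/, so it deletes. /h/ occurs between vowels /i/ and /a/, so it deletes. /aekfehebatiha/ → aekfeebatia.

aekfeebatia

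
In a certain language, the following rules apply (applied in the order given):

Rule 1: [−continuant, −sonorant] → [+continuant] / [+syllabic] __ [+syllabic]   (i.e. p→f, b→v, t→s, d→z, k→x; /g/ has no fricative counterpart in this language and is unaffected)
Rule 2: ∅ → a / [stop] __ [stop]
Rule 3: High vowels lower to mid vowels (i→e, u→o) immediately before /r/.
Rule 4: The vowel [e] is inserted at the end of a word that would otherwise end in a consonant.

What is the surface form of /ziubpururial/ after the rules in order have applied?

Rule 1 (intervocalic spirantization): no segment meets the environment; /ziubpururial/ is unchanged.
Rule 2 (stop-cluster a-epenthesis): /b/ and /p/ form a stop–stop cluster, so [a] is inserted between them. /ziubpururial/ → ziubapururial.
Rule 3 (pre-rhotic lowering): /u/ is a high vowel immediately before /r/, so it lowers to [o]. /u/ is a high vowel immediately before /r/, so it lowers to [o]. /ziubapururial/ → ziubapororial.
Rule 4 (final e-epenthesis): the form ends in the consonant /l/, so [e] is inserted word-finally. /ziubapororial/ → ziubapororiale.

ziubapororiale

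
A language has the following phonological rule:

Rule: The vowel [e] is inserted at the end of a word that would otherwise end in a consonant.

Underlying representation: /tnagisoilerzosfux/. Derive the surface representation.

the form ends in the consonant /x/, so [e] is inserted word-finally.
Surface form: [tnagisoilerzosfuxe].

tnagisoilerzosfuxe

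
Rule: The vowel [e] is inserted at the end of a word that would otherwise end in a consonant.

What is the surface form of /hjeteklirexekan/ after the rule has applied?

hjeteklirexekane

the form ends in the consonant /n/, so [e] is inserted word-finally.
Surface form: [hjeteklirexekane].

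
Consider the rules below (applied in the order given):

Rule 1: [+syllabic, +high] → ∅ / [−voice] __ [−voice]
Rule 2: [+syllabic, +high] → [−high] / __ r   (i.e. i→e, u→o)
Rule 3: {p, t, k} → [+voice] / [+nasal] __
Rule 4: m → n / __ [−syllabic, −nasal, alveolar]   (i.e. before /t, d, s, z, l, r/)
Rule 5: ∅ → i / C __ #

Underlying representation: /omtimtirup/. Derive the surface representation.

Rule 1 (high vowel syncope): no segment meets the environment; /omtimtirup/ is unchanged.
Rule 2 (pre-rhotic lowering): /i/ is a high vowel immediately before /r/, so it lowers to [e]. /omtimtirup/ → omtimterup.
Rule 3 (post-nasal voicing): /t/ is a voiceless stop immediately after the nasal /m/, so it voices to [d]. /t/ is a voiceless stop immediately after the nasal /m/, so it voices to [d]. /omtimterup/ → omdimderup.
Rule 4 (nasal place assimilation): /m/ precedes the alveolar consonant /d/, so it assimilates in place to [n]. /m/ precedes the alveolar consonant /d/, so it assimilates in place to [n]. /omdimderup/ → ondinderup.
Rule 5 (final i-epenthesis): the form ends in the consonant /p/, so [i] is inserted word-finally. /ondinderup/ → ondinderupi.

ondinderupi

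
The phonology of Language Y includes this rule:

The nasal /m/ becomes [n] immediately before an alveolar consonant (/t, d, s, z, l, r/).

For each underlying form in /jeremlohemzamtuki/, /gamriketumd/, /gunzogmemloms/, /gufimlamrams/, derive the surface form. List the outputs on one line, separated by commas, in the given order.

jerenlohenzantuki, ganriketund, gunzogmenlons, gufinlanrans

/jeremlohemzamtuki/: /m/ precedes the alveolar consonant /l/, so it assimilates in place to [n]. /m/ precedes the alveolar consonant /z/, so it assimilates in place to [n]. /m/ precedes the alveolar consonant /t/, so it assimilates in place to [n]. → [jerenlohenzantuki].
/gamriketumd/: /m/ precedes the alveolar consonant /r/, so it assimilates in place to [n]. /m/ precedes the alveolar consonant /d/, so it assimilates in place to [n]. → [ganriketund].
/gunzogmemloms/: /m/ precedes the alveolar consonant /l/, so it assimilates in place to [n]. /m/ precedes the alveolar consonant /s/, so it assimilates in place to [n]. → [gunzogmenlons].
/gufimlamrams/: /m/ precedes the alveolar consonant /l/, so it assimilates in place to [n]. /m/ precedes the alveolar consonant /r/, so it assimilates in place to [n]. /m/ precedes the alveolar consonant /s/, so it assimilates in place to [n]. → [gufinlanrans].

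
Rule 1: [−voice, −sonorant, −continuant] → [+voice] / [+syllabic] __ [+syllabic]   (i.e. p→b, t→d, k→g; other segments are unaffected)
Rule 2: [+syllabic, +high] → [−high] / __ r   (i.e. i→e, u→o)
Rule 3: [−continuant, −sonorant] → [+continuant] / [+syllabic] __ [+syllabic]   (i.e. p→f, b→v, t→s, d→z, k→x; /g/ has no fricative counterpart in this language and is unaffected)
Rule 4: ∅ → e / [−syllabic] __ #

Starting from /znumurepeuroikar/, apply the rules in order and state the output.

Rule 1 (intervocalic voicing): /p/ is a voiceless stop between vowels /e/ and /e/, so it voices to [b]. /k/ is a voiceless stop between vowels /i/ and /a/, so it voices to [g]. /znumurepeuroikar/ → znumurebeuroigar.
Rule 2 (pre-rhotic lowering): /u/ is a high vowel immediately before /r/, so it lowers to [o]. /u/ is a high vowel immediately before /r/, so it lowers to [o]. /znumurebeuroigar/ → znumorebeoroigar.
Rule 3 (intervocalic spirantization): /b/ is a stop between vowels /e/ and /e/, so it spirantizes to the fricative [v]. /znumorebeoroigar/ → znumoreveoroigar.
Rule 4 (final e-epenthesis): the form ends in the consonant /r/, so [e] is inserted word-finally. /znumoreveoroigar/ → znumoreveoroigare.

znumoreveoroigare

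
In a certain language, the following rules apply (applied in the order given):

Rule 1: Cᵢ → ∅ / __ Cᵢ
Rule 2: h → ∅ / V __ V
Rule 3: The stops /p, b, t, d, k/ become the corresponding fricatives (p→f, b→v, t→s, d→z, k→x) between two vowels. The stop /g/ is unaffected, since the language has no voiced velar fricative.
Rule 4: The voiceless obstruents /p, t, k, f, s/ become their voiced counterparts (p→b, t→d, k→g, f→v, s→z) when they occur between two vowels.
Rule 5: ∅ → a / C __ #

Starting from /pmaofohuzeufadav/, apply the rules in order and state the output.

Rule 1 (degemination): no segment meets the environment; /pmaofohuzeufadav/ is unchanged.
Rule 2 (intervocalic h-deletion): /h/ occurs between vowels /o/ and /u/, so it deletes. /pmaofohuzeufadav/ → pmaofouzeufadav.
Rule 3 (intervocalic spirantization): /d/ is a stop between vowels /a/ and /a/, so it spirantizes to the fricative [z]. /pmaofouzeufadav/ → pmaofouzeufazav.
Rule 4 (intervocalic voicing): /f/ is a voiceless obstruent between vowels /o/ and /o/, so it voices to [v]. /f/ is a voiceless obstruent between vowels /u/ and /a/, so it voices to [v]. /pmaofouzeufazav/ → pmaovouzeuvazav.
Rule 5 (final a-epenthesis): the form ends in the consonant /v/, so [a] is inserted word-finally. /pmaovouzeuvazav/ → pmaovouzeuvazava.

pmaovouzeuvazava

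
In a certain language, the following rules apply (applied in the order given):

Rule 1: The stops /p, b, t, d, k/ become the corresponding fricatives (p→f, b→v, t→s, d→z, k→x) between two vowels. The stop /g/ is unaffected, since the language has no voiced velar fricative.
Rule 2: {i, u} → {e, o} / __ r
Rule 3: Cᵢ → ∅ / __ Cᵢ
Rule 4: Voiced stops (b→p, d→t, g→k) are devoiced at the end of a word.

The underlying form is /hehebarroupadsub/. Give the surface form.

hehevaroufadsup

Rule 1 (intervocalic spirantization): /b/ is a stop between vowels /e/ and /a/, so it spirantizes to the fricative [v]. /p/ is a stop between vowels /u/ and /a/, so it spirantizes to the fricative [f]. /hehebarroupadsub/ → hehevarroufadsub.
Rule 2 (pre-rhotic lowering): no segment meets the environment; /hehevarroufadsub/ is unchanged.
Rule 3 (degemination): /rr/ is a geminate; the first /r/ deletes. /hehevarroufadsub/ → hehevaroufadsub.
Rule 4 (final devoicing): /b/ is a voiced stop in word-final position, so it devoices to [p]. /hehevaroufadsub/ → hehevaroufadsup.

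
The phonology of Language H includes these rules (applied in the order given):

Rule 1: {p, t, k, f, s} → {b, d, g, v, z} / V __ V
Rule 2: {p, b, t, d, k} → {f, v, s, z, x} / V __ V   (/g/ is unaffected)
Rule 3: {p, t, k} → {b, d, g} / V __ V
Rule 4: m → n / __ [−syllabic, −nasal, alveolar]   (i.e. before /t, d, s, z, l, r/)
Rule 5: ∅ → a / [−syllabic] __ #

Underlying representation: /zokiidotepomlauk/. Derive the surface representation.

Rule 1 (intervocalic voicing): /k/ is a voiceless obstruent between vowels /o/ and /i/, so it voices to [g]. /t/ is a voiceless obstruent between vowels /o/ and /e/, so it voices to [d]. /p/ is a voiceless obstruent between vowels /e/ and /o/, so it voices to [b]. /zokiidotepomlauk/ → zogiidodebomlauk.
Rule 2 (intervocalic spirantization): /d/ is a stop between vowels /i/ and /o/, so it spirantizes to the fricative [z]. /d/ is a stop between vowels /o/ and /e/, so it spirantizes to the fricative [z]. /b/ is a stop between vowels /e/ and /o/, so it spirantizes to the fricative [v]. /zogiidodebomlauk/ → zogiizozevomlauk.
Rule 3 (intervocalic voicing): no segment meets the environment; /zogiizozevomlauk/ is unchanged.
Rule 4 (nasal place assimilation): /m/ precedes the alveolar consonant /l/, so it assimilates in place to [n]. /zogiizozevomlauk/ → zogiizozevonlauk.
Rule 5 (final a-epenthesis): the form ends in the consonant /k/, so [a] is inserted word-finally. /zogiizozevonlauk/ → zogiizozevonlauka.

zogiizozevonlauka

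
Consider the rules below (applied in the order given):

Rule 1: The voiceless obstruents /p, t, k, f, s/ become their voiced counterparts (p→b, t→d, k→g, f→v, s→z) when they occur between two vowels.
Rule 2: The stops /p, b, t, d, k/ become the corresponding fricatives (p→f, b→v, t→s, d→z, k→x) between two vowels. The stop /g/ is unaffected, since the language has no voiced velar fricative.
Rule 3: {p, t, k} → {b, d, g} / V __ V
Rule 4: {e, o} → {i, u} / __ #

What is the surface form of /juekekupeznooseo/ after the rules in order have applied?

Rule 1 (intervocalic voicing): /k/ is a voiceless obstruent between vowels /e/ and /e/, so it voices to [g]. /k/ is a voiceless obstruent between vowels /e/ and /u/, so it voices to [g]. /p/ is a voiceless obstruent between vowels /u/ and /e/, so it voices to [b]. /s/ is a voiceless obstruent between vowels /o/ and /e/, so it voices to [z]. /juekekupeznooseo/ → juegegubeznoozeo.
Rule 2 (intervocalic spirantization): /b/ is a stop between vowels /u/ and /e/, so it spirantizes to the fricative [v]. /juegegubeznoozeo/ → juegeguveznoozeo.
Rule 3 (intervocalic voicing): no segment meets the environment; /juegeguveznoozeo/ is unchanged.
Rule 4 (final vowel raising): /o/ is a mid vowel in word-final position, so it raises to [u]. /juegeguveznoozeo/ → juegeguveznoozeu.

juegeguveznoozeu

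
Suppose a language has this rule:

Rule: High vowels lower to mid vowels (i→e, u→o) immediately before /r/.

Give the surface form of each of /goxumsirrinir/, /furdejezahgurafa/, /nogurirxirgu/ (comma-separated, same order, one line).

/goxumsirrinir/: /i/ is a high vowel immediately before /r/, so it lowers to [e]. /i/ is a high vowel immediately before /r/, so it lowers to [e]. → [goxumserriner].
/furdejezahgurafa/: /u/ is a high vowel immediately before /r/, so it lowers to [o]. /u/ is a high vowel immediately before /r/, so it lowers to [o]. → [fordejezahgorafa].
/nogurirxirgu/: /u/ is a high vowel immediately before /r/, so it lowers to [o]. /i/ is a high vowel immediately before /r/, so it lowers to [e]. /i/ is a high vowel immediately before /r/, so it lowers to [e]. → [nogorerxergu].

goxumserriner, fordejezahgorafa, nogorerxergu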